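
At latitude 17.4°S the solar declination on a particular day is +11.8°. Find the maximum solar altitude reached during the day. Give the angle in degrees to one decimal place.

At local solar noon the hour angle is zero, so the elevation is 90° − |φ − δ| = 90° − |-17.4° − (11.8°)| = 90° − 29.2° = 60.8°.

60.8°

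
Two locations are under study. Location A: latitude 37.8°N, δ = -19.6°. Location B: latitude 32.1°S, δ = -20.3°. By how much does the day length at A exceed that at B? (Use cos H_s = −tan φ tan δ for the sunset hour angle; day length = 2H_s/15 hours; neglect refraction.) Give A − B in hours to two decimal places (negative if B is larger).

-3.93 h

A: H_s = arccos(−tan 37.8° · tan -19.6°) = 73.97°, so 2H_s/15 = 9.8627 h.
B: H_s = arccos(−tan -32.1° · tan -20.3°) = 103.42°, so 2H_s/15 = 13.7893 h.
A − B = 9.8627 − 13.7893 = -3.9266 h.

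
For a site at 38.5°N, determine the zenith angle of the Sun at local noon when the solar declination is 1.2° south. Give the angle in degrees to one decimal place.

At local solar noon the hour angle is zero, so the zenith angle is |φ − δ| = |38.5° − (-1.2°)| = 39.7°.

39.7°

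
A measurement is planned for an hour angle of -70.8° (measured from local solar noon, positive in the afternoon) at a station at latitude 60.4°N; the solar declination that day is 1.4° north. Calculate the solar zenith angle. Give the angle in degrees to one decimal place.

79.4°

cos θ_z = sin(60.4°) sin(1.4°) + cos(60.4°) cos(1.4°) cos(-70.80°) = 0.0212 + 0.1624 = 0.1836.
θ_z = arccos(0.1836) = 79.42°.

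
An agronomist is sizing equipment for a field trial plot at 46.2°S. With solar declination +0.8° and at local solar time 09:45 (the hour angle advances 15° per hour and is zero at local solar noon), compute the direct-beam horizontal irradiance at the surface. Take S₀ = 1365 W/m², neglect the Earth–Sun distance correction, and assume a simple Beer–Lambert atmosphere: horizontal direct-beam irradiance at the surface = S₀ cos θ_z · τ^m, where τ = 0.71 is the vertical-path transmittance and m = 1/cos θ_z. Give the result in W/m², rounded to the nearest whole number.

421 W/m²

Hour angle H = 15° × (9.75 − 12) = -33.75°.
With φ = -46.2°, δ = 0.8°, H = -33.75°: sin φ sin δ = -0.0101, cos φ cos δ cos H = 0.5754, so cos θ_z = 0.5653.
Air mass m = 1/cos θ_z = 1/0.5653 = 1.769; τ^m = 0.71^1.769 = 0.5456.
Surface direct beam = 1365 × 0.5653 × 0.5456 = 421.00 W/m².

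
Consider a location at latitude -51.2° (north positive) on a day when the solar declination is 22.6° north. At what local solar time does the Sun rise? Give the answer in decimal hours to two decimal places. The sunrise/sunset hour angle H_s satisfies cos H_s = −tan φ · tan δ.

cos H_s = −tan(-51.2°) · tan(22.6°) = 0.5177, so H_s = arccos(0.5177) = 58.82°.
Sunrise is at 12 − H_s/15 = 12 − 3.921 = 8.079 h local solar time.

8.08 h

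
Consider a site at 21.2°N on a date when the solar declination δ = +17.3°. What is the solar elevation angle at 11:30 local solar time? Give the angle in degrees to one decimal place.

Hour angle H = 15° × (11.5 − 12) = -7.50°.
cos θ_z = sin(21.2°) sin(17.3°) + cos(21.2°) cos(17.3°) cos(-7.50°) = 0.1075 + 0.8825 = 0.9900.
θ_z = arccos(0.9900) = 8.11°, so the elevation is 90° − 8.11° = 81.89°.

81.9°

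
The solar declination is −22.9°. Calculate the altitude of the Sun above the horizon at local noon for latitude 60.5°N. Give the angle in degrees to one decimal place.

At local solar noon the hour angle is zero, so the elevation is 90° − |φ − δ| = 90° − |60.5° − (-22.9°)| = 90° − 83.4° = 6.6°.

6.6°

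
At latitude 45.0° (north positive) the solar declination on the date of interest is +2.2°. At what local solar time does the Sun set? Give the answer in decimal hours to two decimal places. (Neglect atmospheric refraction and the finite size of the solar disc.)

−tan φ tan δ = −(1.0000)(0.0384) = -0.0384; H_s = arccos(-0.0384) = 92.20°.
Sunset is at 12 + H_s/15 = 12 + 6.147 = 18.147 h local solar time.

18.15 h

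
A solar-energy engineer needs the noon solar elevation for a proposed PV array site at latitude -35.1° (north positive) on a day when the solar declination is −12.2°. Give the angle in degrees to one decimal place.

67.1°

At local solar noon the hour angle is zero, so the elevation is 90° − |φ − δ| = 90° − |-35.1° − (-12.2°)| = 90° − 22.9° = 67.1°.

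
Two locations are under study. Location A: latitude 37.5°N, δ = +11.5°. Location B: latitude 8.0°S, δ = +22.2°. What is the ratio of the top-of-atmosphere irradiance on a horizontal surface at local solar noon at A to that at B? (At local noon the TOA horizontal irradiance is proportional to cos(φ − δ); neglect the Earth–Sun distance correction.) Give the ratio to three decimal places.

A: cos θ_z = cos(37.5° − (11.5°)) = 0.8988.
B: cos θ_z = cos(-8.0° − (22.2°)) = 0.8643.
Ratio A/B = 0.8988 / 0.8643 = 1.0399.

1.040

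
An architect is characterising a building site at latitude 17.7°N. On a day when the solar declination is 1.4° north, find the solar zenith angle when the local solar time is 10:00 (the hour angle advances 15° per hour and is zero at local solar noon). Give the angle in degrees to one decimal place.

Hour angle H = 15° × (10 − 12) = -30.00°.
cos θ_z = sin φ sin δ + cos φ cos δ cos H = (0.3040)(0.0244) + (0.9527)(0.9997)(0.8660) = 0.8322.
θ_z = arccos(0.8322) = 33.67°.

33.7°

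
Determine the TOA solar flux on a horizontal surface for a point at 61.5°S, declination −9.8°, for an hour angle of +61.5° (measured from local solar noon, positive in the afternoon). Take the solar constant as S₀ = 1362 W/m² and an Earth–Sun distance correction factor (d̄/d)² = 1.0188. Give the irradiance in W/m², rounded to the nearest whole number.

cos θ_z = sin φ sin δ + cos φ cos δ cos H = (-0.8788)(-0.1702) + (0.4772)(0.9854)(0.4772) = 0.3740.
Top-of-atmosphere irradiance = S₀ (d̄/d)² cos θ_z = 1362 × 1.0188 × 0.3740 = 518.96 W/m².

519 W/m²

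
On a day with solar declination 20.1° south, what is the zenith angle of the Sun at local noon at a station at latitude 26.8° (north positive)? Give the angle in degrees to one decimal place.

At local solar noon the hour angle is zero, so the zenith angle is |φ − δ| = |26.8° − (-20.1°)| = 46.9°.

46.9°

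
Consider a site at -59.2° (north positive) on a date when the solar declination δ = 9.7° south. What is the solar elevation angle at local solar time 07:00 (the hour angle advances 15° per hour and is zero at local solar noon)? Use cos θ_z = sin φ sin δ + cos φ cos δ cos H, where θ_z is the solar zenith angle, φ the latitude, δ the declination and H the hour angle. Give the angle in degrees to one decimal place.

16.0°

Hour angle H = 15° × (7 − 12) = -75.00°.
With φ = -59.2°, δ = -9.7°, H = -75.00°: sin φ sin δ = 0.1447, cos φ cos δ cos H = 0.1306, so cos θ_z = 0.2753.
θ_z = arccos(0.2753) = 74.02°, so the elevation is 90° − 74.02° = 15.98°.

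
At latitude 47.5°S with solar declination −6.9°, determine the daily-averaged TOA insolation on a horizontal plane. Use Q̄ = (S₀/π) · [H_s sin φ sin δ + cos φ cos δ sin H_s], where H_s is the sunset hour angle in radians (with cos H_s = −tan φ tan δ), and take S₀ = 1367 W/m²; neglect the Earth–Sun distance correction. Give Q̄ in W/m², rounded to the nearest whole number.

−tan φ tan δ = −(-1.0913)(-0.1210) = -0.1320; H_s = arccos(-0.1320) = 97.59°. In radians, H_s = 1.7033.
H_s sin φ sin δ = 1.7033 × -0.7373 × -0.1201 = 0.1508.
cos φ cos δ sin H_s = 0.6756 × 0.9928 × 0.9912 = 0.6648.
Q̄ = (1367/π) × (0.1508 + 0.6648) = 435.13 × 0.8156 = 354.89 W/m².

355 W/m²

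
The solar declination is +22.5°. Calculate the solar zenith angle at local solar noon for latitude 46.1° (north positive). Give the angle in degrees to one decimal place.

At local solar noon the hour angle is zero, so the zenith angle is |φ − δ| = |46.1° − (22.5°)| = 23.6°.

23.6°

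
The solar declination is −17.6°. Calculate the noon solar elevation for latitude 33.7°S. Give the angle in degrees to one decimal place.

At local solar noon the hour angle is zero, so the elevation is 90° − |φ − δ| = 90° − |-33.7° − (-17.6°)| = 90° − 16.1° = 73.9°.

73.9°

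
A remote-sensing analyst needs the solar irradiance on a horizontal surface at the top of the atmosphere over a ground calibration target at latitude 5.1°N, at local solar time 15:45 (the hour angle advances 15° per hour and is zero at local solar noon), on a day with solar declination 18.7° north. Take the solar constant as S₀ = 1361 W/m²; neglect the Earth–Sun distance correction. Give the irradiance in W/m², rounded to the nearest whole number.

Hour angle H = 15° × (15.75 − 12) = 56.25°.
With φ = 5.1°, δ = 18.7°, H = 56.25°: sin φ sin δ = 0.0285, cos φ cos δ cos H = 0.5242, so cos θ_z = 0.5527.
Top-of-atmosphere irradiance = S₀ cos θ_z = 1361 × 0.5527 = 752.22 W/m².

752 W/m²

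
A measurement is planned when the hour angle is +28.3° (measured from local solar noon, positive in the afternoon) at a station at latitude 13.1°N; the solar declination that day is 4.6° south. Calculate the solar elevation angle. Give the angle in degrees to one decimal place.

56.8°

With φ = 13.1°, δ = -4.6°, H = 28.30°: sin φ sin δ = -0.0182, cos φ cos δ cos H = 0.8548, so cos θ_z = 0.8366.
θ_z = arccos(0.8366) = 33.22°, so the elevation is 90° − 33.22° = 56.78°.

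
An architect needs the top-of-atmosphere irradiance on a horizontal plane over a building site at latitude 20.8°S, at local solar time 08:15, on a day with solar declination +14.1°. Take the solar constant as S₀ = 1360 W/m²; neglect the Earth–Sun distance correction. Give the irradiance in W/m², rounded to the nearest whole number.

567 W/m²

Hour angle H = 15° × (8.25 − 12) = -56.25°.
With φ = -20.8°, δ = 14.1°, H = -56.25°: sin φ sin δ = -0.0865, cos φ cos δ cos H = 0.5037, so cos θ_z = 0.4172.
Top-of-atmosphere irradiance = S₀ cos θ_z = 1360 × 0.4172 = 567.39 W/m².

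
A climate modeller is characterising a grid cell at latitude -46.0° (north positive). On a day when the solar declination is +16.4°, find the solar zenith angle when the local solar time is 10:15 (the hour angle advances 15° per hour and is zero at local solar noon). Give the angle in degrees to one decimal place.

Hour angle H = 15° × (10.25 − 12) = -26.25°.
With φ = -46.0°, δ = 16.4°, H = -26.25°: sin φ sin δ = -0.2031, cos φ cos δ cos H = 0.5977, so cos θ_z = 0.3946.
θ_z = arccos(0.3946) = 66.76°.

66.8°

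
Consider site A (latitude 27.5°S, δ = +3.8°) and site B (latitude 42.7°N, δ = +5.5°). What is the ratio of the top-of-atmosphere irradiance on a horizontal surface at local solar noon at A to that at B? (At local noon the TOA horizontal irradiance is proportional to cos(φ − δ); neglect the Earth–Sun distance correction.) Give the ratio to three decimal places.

1.073

A: cos θ_z = cos(-27.5° − (3.8°)) = 0.8545.
B: cos θ_z = cos(42.7° − (5.5°)) = 0.7965.
Ratio A/B = 0.8545 / 0.7965 = 1.0728.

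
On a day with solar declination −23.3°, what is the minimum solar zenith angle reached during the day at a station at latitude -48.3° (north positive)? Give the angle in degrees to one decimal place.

25.0°

At local solar noon the hour angle is zero, so the zenith angle is |φ − δ| = |-48.3° − (-23.3°)| = 25.0°.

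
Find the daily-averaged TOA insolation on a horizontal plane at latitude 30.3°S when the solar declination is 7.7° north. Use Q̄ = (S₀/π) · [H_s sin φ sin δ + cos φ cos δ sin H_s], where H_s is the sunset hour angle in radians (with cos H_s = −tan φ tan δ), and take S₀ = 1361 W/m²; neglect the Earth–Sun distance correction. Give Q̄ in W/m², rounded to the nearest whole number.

The sunset hour angle satisfies cos H_s = −tan φ tan δ = 0.0790, giving H_s = 85.47°. In radians, H_s = 1.4917.
H_s sin φ sin δ = 1.4917 × -0.5045 × 0.1340 = -0.1008.
cos φ cos δ sin H_s = 0.8634 × 0.9910 × 0.9969 = 0.8530.
Q̄ = (1361/π) × (-0.1008 + 0.8530) = 433.22 × 0.7522 = 325.87 W/m².

326 W/m²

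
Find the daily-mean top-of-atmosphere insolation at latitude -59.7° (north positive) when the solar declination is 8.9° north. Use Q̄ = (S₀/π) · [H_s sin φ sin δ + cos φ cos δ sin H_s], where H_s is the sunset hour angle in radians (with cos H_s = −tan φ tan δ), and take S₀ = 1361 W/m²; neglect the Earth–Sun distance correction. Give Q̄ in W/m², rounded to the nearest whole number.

cos H_s = −tan(-59.7°) · tan(8.9°) = 0.2680, so H_s = arccos(0.2680) = 74.45°. In radians, H_s = 1.2994.
H_s sin φ sin δ = 1.2994 × -0.8634 × 0.1547 = -0.1736.
cos φ cos δ sin H_s = 0.5045 × 0.9880 × 0.9634 = 0.4802.
Q̄ = (1361/π) × (-0.1736 + 0.4802) = 433.22 × 0.3066 = 132.83 W/m².

133 W/m²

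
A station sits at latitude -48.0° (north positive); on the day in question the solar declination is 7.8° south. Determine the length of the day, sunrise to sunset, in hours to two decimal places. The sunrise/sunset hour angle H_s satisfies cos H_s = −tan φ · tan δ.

13.17 hours

cos H_s = −tan(-48.0°) · tan(-7.8°) = -0.1521, so H_s = arccos(-0.1521) = 98.75°.
Day length = 2 H_s / 15° h⁻¹ = 197.50° / 15 = 13.167 h.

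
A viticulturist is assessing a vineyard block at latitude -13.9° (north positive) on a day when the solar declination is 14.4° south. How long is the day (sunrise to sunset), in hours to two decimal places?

−tan φ tan δ = −(-0.2475)(-0.2568) = -0.0636; H_s = arccos(-0.0636) = 93.65°.
Day length = 2 H_s / 15° h⁻¹ = 187.30° / 15 = 12.487 h.

12.49 hours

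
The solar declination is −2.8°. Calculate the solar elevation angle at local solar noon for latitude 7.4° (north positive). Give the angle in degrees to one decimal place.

At local solar noon the hour angle is zero, so the elevation is 90° − |φ − δ| = 90° − |7.4° − (-2.8°)| = 90° − 10.2° = 79.8°.

79.8°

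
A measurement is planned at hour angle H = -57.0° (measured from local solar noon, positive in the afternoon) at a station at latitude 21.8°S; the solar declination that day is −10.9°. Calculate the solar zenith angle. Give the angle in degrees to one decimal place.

cos θ_z = sin φ sin δ + cos φ cos δ cos H = (-0.3714)(-0.1891) + (0.9285)(0.9820)(0.5446) = 0.5668.
θ_z = arccos(0.5668) = 55.47°.

55.5°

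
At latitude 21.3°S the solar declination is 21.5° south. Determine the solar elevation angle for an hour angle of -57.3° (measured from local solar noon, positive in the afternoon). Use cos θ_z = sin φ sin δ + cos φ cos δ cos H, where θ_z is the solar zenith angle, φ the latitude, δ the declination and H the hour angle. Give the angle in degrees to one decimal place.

cos θ_z = sin φ sin δ + cos φ cos δ cos H = (-0.3633)(-0.3665) + (0.9317)(0.9304)(0.5402) = 0.6014.
θ_z = arccos(0.6014) = 53.03°, so the elevation is 90° − 53.03° = 36.97°.

37.0°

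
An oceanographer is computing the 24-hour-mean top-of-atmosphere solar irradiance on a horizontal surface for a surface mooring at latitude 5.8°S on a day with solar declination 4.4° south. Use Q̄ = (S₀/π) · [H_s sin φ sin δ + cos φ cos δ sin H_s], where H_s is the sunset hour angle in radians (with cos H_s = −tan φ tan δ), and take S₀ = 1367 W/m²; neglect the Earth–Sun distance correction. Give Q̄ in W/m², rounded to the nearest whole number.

437 W/m²

−tan φ tan δ = −(-0.1016)(-0.0769) = -0.0078; H_s = arccos(-0.0078) = 90.45°. In radians, H_s = 1.5787.
H_s sin φ sin δ = 1.5787 × -0.1011 × -0.0767 = 0.0122.
cos φ cos δ sin H_s = 0.9949 × 0.9971 × 1.0000 = 0.9920.
Q̄ = (1367/π) × (0.0122 + 0.9920) = 435.13 × 1.0042 = 436.96 W/m².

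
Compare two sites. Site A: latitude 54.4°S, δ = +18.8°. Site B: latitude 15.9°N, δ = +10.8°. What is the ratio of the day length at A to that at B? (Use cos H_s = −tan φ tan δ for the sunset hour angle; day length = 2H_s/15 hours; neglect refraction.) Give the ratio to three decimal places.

A: H_s = arccos(−tan -54.4° · tan 18.8°) = 61.61°, so 2H_s/15 = 8.2147 h.
B: H_s = arccos(−tan 15.9° · tan 10.8°) = 93.11°, so 2H_s/15 = 12.4147 h.
Ratio A/B = 8.2147 / 12.4147 = 0.6617.

0.662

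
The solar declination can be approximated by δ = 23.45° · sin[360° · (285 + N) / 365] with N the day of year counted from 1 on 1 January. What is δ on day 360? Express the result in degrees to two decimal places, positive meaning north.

-23.31°

360 × (285 + 360) / 365 = 636.164°; sin(636.164°) = -0.9942.
δ = 23.45 × -0.9942 = -23.314° ≈ -23.31°.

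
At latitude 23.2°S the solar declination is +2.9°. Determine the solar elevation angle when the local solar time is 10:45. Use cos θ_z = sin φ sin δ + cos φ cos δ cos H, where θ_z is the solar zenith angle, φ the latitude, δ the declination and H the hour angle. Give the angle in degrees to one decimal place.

Hour angle H = 15° × (10.75 − 12) = -18.75°.
cos θ_z = sin φ sin δ + cos φ cos δ cos H = (-0.3939)(0.0506) + (0.9191)(0.9987)(0.9469) = 0.8492.
θ_z = arccos(0.8492) = 31.88°, so the elevation is 90° − 31.88° = 58.12°.

58.1°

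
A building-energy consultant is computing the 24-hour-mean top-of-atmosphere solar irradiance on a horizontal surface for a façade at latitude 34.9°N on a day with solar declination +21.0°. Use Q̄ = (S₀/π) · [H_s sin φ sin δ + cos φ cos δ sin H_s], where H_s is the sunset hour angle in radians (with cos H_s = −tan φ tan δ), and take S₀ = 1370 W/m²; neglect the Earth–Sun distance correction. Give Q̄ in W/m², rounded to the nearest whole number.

486 W/m²

cos H_s = −tan(34.9°) · tan(21.0°) = -0.2678, so H_s = arccos(-0.2678) = 105.53°. In radians, H_s = 1.8418.
H_s sin φ sin δ = 1.8418 × 0.5721 × 0.3584 = 0.3776.
cos φ cos δ sin H_s = 0.8202 × 0.9336 × 0.9635 = 0.7378.
Q̄ = (1370/π) × (0.3776 + 0.7378) = 436.08 × 1.1154 = 486.40 W/m².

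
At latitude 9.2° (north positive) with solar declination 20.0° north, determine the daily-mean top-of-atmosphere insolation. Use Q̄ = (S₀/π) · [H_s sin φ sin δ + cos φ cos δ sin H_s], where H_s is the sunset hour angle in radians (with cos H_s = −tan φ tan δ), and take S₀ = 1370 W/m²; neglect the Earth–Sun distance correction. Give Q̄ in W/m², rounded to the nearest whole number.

443 W/m²

cos H_s = −tan(9.2°) · tan(20.0°) = -0.0590, so H_s = arccos(-0.0590) = 93.38°. In radians, H_s = 1.6298.
H_s sin φ sin δ = 1.6298 × 0.1599 × 0.3420 = 0.0891.
cos φ cos δ sin H_s = 0.9871 × 0.9397 × 0.9983 = 0.9260.
Q̄ = (1370/π) × (0.0891 + 0.9260) = 436.08 × 1.0151 = 442.66 W/m².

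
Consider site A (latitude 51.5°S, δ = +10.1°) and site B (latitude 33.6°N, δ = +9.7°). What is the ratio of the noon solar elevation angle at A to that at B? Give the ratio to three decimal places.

A: 90° − |-51.5 − (10.1)| = 28.40°.
B: 90° − |33.6 − (9.7)| = 66.10°.
Ratio A/B = 28.4000 / 66.1000 = 0.4297.

0.430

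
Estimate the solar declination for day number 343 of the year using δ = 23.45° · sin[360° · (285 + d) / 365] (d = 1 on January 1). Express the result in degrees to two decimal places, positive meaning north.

360 × (285 + 343) / 365 = 619.397°; sin(619.397°) = -0.9829.
δ = 23.45 × -0.9829 = -23.049° ≈ -23.05°.

-23.05°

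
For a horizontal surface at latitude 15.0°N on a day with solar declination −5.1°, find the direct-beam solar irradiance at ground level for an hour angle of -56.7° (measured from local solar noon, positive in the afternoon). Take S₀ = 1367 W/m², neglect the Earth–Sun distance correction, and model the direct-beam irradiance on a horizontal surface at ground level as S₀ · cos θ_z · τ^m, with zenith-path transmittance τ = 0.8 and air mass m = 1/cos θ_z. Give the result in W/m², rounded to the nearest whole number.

444 W/m²

cos θ_z = sin φ sin δ + cos φ cos δ cos H = (0.2588)(-0.0889) + (0.9659)(0.9960)(0.5490) = 0.5052.
Air mass m = 1/cos θ_z = 1/0.5052 = 1.979; τ^m = 0.8^1.979 = 0.6430.
Surface direct beam = 1367 × 0.5052 × 0.6430 = 444.06 W/m².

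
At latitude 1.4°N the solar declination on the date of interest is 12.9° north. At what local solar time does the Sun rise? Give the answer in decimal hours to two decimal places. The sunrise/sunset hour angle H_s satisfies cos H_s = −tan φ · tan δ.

5.98 h

−tan φ tan δ = −(0.0244)(0.2290) = -0.0056; H_s = arccos(-0.0056) = 90.32°.
Sunrise is at 12 − H_s/15 = 12 − 6.021 = 5.979 h local solar time.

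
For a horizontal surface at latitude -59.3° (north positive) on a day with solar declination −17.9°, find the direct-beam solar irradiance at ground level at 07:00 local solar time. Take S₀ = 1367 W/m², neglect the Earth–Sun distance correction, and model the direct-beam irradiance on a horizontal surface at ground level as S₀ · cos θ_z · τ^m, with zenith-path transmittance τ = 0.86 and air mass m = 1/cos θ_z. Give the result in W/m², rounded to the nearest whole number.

Hour angle H = 15° × (7 − 12) = -75.00°.
cos θ_z = sin(-59.3°) sin(-17.9°) + cos(-59.3°) cos(-17.9°) cos(-75.00°) = 0.2643 + 0.1257 = 0.3900.
Air mass m = 1/cos θ_z = 1/0.3900 = 2.564; τ^m = 0.86^2.564 = 0.6793.
Surface direct beam = 1367 × 0.3900 × 0.6793 = 362.16 W/m².

362 W/m²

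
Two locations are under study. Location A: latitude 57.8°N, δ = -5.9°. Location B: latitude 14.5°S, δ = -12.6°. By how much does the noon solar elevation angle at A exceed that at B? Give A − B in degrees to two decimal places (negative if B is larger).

A: 90° − |57.8 − (-5.9)| = 26.30°.
B: 90° − |-14.5 − (-12.6)| = 88.10°.
A − B = 26.30 − 88.10 = -61.80°.

-61.80°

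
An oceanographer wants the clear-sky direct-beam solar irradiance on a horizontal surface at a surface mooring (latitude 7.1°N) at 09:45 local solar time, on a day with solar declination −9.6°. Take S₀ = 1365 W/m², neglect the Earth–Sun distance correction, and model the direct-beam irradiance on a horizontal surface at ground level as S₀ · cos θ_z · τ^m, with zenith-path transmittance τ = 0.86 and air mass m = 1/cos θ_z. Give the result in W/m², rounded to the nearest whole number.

Hour angle H = 15° × (9.75 − 12) = -33.75°.
With φ = 7.1°, δ = -9.6°, H = -33.75°: sin φ sin δ = -0.0206, cos φ cos δ cos H = 0.8135, so cos θ_z = 0.7929.
Air mass m = 1/cos θ_z = 1/0.7929 = 1.261; τ^m = 0.86^1.261 = 0.8268.
Surface direct beam = 1365 × 0.7929 × 0.8268 = 894.85 W/m².

895 W/m²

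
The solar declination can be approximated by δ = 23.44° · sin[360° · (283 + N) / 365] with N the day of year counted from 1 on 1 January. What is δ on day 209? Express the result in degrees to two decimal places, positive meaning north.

360 × (283 + 209) / 365 = 485.260°; sin(485.260°) = 0.8165.
δ = 23.44 × 0.8165 = 19.139° ≈ +19.14°.

+19.14°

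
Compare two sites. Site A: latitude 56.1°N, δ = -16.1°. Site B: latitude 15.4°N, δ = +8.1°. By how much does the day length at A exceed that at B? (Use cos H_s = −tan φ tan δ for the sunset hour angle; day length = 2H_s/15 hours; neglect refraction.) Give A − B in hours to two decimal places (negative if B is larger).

A: H_s = arccos(−tan 56.1° · tan -16.1°) = 64.56°, so 2H_s/15 = 8.6080 h.
B: H_s = arccos(−tan 15.4° · tan 8.1°) = 92.25°, so 2H_s/15 = 12.3000 h.
A − B = 8.6080 − 12.3000 = -3.6920 h.

-3.69 h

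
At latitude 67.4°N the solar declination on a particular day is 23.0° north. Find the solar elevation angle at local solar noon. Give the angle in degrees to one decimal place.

45.6°

At local solar noon the hour angle is zero, so the elevation is 90° − |φ − δ| = 90° − |67.4° − (23.0°)| = 90° − 44.4° = 45.6°.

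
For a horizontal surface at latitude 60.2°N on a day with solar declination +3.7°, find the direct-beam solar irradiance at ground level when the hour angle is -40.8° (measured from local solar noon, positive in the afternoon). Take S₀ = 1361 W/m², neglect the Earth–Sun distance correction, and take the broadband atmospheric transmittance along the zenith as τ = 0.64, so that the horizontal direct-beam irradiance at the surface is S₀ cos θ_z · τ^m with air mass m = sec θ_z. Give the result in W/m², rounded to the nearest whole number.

209 W/m²

With φ = 60.2°, δ = 3.7°, H = -40.80°: sin φ sin δ = 0.0560, cos φ cos δ cos H = 0.3754, so cos θ_z = 0.4314.
Air mass m = 1/cos θ_z = 1/0.4314 = 2.318; τ^m = 0.64^2.318 = 0.3554.
Surface direct beam = 1361 × 0.4314 × 0.3554 = 208.67 W/m².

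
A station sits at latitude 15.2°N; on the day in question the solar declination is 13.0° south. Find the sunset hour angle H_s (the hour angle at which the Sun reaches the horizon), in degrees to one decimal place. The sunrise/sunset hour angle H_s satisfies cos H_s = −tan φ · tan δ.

86.4°

cos H_s = −tan(15.2°) · tan(-13.0°) = 0.0627, so H_s = arccos(0.0627) = 86.41°.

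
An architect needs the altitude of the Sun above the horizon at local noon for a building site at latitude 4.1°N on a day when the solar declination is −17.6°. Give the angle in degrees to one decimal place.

68.3°

At local solar noon the hour angle is zero, so the elevation is 90° − |φ − δ| = 90° − |4.1° − (-17.6°)| = 90° − 21.7° = 68.3°.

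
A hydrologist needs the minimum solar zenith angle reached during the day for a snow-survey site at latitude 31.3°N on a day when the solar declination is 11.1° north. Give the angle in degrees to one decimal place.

At local solar noon the hour angle is zero, so the zenith angle is |φ − δ| = |31.3° − (11.1°)| = 20.2°.

20.2°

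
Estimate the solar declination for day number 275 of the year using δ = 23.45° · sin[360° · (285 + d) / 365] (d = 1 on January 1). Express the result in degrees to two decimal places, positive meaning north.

360 × (285 + 275) / 365 = 552.329°; sin(552.329°) = -0.2135.
δ = 23.45 × -0.2135 = -5.007° ≈ -5.01°.

-5.01°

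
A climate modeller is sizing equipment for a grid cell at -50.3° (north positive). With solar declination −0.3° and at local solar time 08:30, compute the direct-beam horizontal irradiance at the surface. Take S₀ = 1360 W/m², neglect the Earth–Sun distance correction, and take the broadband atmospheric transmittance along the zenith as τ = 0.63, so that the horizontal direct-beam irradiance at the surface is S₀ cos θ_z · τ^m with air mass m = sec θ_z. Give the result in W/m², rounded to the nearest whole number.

165 W/m²

Hour angle H = 15° × (8.5 − 12) = -52.50°.
cos θ_z = sin(-50.3°) sin(-0.3°) + cos(-50.3°) cos(-0.3°) cos(-52.50°) = 0.0040 + 0.3889 = 0.3929.
Air mass m = 1/cos θ_z = 1/0.3929 = 2.545; τ^m = 0.63^2.545 = 0.3085.
Surface direct beam = 1360 × 0.3929 × 0.3085 = 164.85 W/m².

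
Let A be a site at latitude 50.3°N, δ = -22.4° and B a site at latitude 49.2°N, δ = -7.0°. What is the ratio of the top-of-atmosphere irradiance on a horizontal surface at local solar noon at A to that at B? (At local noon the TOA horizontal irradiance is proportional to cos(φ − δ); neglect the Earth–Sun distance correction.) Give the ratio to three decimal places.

A: cos θ_z = cos(50.3° − (-22.4°)) = 0.2974.
B: cos θ_z = cos(49.2° − (-7.0°)) = 0.5563.
Ratio A/B = 0.2974 / 0.5563 = 0.5346.

0.535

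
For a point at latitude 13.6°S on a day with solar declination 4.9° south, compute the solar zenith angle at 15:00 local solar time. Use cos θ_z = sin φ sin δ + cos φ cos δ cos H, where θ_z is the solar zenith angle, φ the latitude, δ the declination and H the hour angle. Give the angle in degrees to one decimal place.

Hour angle H = 15° × (15 − 12) = 45.00°.
With φ = -13.6°, δ = -4.9°, H = 45.00°: sin φ sin δ = 0.0201, cos φ cos δ cos H = 0.6848, so cos θ_z = 0.7049.
θ_z = arccos(0.7049) = 45.18°.

45.2°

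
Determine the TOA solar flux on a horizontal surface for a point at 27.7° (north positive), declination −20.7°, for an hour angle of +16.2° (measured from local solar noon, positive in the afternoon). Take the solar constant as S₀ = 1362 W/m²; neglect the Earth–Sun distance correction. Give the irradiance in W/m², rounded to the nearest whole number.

With φ = 27.7°, δ = -20.7°, H = 16.20°: sin φ sin δ = -0.1643, cos φ cos δ cos H = 0.7953, so cos θ_z = 0.6310.
Top-of-atmosphere irradiance = S₀ cos θ_z = 1362 × 0.6310 = 859.42 W/m².

859 W/m²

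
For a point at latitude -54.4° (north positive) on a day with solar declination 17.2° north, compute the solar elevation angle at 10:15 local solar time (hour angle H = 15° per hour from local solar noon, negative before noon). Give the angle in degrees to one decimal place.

15.0°

Hour angle H = 15° × (10.25 − 12) = -26.25°.
cos θ_z = sin φ sin δ + cos φ cos δ cos H = (-0.8131)(0.2957) + (0.5821)(0.9553)(0.8969) = 0.2583.
θ_z = arccos(0.2583) = 75.03°, so the elevation is 90° − 75.03° = 14.97°.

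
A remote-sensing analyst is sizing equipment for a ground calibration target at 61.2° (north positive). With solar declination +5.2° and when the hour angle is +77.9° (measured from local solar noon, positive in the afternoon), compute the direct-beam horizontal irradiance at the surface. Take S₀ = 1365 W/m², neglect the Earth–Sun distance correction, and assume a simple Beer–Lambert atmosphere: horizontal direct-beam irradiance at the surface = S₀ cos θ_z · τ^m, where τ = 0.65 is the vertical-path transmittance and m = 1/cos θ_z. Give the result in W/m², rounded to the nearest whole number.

22 W/m²

With φ = 61.2°, δ = 5.2°, H = 77.90°: sin φ sin δ = 0.0794, cos φ cos δ cos H = 0.1006, so cos θ_z = 0.1800.
Air mass m = 1/cos θ_z = 1/0.1800 = 5.556; τ^m = 0.65^5.556 = 0.0913.
Surface direct beam = 1365 × 0.1800 × 0.0913 = 22.43 W/m².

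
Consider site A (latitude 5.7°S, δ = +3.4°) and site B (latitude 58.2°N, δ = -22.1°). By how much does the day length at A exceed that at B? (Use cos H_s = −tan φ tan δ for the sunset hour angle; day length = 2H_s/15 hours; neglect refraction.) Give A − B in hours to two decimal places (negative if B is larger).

A: H_s = arccos(−tan -5.7° · tan 3.4°) = 89.66°, so 2H_s/15 = 11.9547 h.
B: H_s = arccos(−tan 58.2° · tan -22.1°) = 49.09°, so 2H_s/15 = 6.5453 h.
A − B = 11.9547 − 6.5453 = 5.4094 h.

+5.41 h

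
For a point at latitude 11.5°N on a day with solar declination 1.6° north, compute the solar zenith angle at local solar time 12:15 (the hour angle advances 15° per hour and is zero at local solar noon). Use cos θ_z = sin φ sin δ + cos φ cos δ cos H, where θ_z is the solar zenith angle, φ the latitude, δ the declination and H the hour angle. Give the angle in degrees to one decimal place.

10.6°

Hour angle H = 15° × (12.25 − 12) = 3.75°.
With φ = 11.5°, δ = 1.6°, H = 3.75°: sin φ sin δ = 0.0056, cos φ cos δ cos H = 0.9774, so cos θ_z = 0.9830.
θ_z = arccos(0.9830) = 10.58°.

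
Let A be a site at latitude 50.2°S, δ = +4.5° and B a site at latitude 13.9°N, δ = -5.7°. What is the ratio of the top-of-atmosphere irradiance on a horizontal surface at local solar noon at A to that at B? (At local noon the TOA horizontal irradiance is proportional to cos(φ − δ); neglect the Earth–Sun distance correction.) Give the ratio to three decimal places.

A: cos θ_z = cos(-50.2° − (4.5°)) = 0.5779.
B: cos θ_z = cos(13.9° − (-5.7°)) = 0.9421.
Ratio A/B = 0.5779 / 0.9421 = 0.6134.

0.613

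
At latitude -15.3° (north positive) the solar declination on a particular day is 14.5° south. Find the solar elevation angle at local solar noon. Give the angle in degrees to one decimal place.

89.2°

At local solar noon the hour angle is zero, so the elevation is 90° − |φ − δ| = 90° − |-15.3° − (-14.5°)| = 90° − 0.8° = 89.2°.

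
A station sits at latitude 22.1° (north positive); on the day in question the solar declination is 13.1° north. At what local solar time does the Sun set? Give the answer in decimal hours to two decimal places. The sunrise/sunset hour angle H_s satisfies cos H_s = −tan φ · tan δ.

cos H_s = −tan(22.1°) · tan(13.1°) = -0.0945, so H_s = arccos(-0.0945) = 95.42°.
Sunset is at 12 + H_s/15 = 12 + 6.361 = 18.361 h local solar time.

18.36 h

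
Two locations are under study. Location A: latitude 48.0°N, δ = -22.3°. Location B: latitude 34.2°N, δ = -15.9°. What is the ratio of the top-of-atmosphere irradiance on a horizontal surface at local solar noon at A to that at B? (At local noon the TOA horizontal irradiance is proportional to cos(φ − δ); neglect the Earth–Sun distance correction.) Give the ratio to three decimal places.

A: cos θ_z = cos(48.0° − (-22.3°)) = 0.3371.
B: cos θ_z = cos(34.2° − (-15.9°)) = 0.6414.
Ratio A/B = 0.3371 / 0.6414 = 0.5256.

0.526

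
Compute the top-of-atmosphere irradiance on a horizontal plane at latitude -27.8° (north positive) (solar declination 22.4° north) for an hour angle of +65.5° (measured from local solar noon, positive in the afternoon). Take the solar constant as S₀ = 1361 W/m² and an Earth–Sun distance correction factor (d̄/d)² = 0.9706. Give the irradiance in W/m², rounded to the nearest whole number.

213 W/m²

cos θ_z = sin(-27.8°) sin(22.4°) + cos(-27.8°) cos(22.4°) cos(65.50°) = -0.1777 + 0.3392 = 0.1615.
Top-of-atmosphere irradiance = S₀ (d̄/d)² cos θ_z = 1361 × 0.9706 × 0.1615 = 213.34 W/m².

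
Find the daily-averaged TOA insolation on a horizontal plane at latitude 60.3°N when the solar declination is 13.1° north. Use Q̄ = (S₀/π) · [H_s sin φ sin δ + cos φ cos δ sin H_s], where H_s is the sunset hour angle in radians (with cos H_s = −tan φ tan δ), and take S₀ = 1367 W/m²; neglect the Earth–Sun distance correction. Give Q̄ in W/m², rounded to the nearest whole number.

362 W/m²

cos H_s = −tan(60.3°) · tan(13.1°) = -0.4080, so H_s = arccos(-0.4080) = 114.08°. In radians, H_s = 1.9911.
H_s sin φ sin δ = 1.9911 × 0.8686 × 0.2267 = 0.3921.
cos φ cos δ sin H_s = 0.4955 × 0.9740 × 0.9130 = 0.4406.
Q̄ = (1367/π) × (0.3921 + 0.4406) = 435.13 × 0.8327 = 362.33 W/m².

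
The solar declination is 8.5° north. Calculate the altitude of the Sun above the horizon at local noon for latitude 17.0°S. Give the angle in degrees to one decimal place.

At local solar noon the hour angle is zero, so the elevation is 90° − |φ − δ| = 90° − |-17.0° − (8.5°)| = 90° − 25.5° = 64.5°.

64.5°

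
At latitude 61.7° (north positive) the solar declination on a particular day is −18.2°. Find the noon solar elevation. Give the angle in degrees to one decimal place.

At local solar noon the hour angle is zero, so the elevation is 90° − |φ − δ| = 90° − |61.7° − (-18.2°)| = 90° − 79.9° = 10.1°.

10.1°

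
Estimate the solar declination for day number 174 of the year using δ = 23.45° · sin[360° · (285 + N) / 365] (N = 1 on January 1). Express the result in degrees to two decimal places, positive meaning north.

+23.42°

360 × (285 + 174) / 365 = 452.712°; sin(452.712°) = 0.9989.
δ = 23.45 × 0.9989 = 23.424° ≈ +23.42°.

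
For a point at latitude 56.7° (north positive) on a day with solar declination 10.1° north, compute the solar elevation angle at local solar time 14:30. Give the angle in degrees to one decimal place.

35.1°

Hour angle H = 15° × (14.5 − 12) = 37.50°.
cos θ_z = sin φ sin δ + cos φ cos δ cos H = (0.8358)(0.1754) + (0.5490)(0.9845)(0.7934) = 0.5754.
θ_z = arccos(0.5754) = 54.87°, so the elevation is 90° − 54.87° = 35.13°.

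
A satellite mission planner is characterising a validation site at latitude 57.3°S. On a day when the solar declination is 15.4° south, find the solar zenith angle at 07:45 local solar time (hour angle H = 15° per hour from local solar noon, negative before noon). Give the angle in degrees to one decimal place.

Hour angle H = 15° × (7.75 − 12) = -63.75°.
With φ = -57.3°, δ = -15.4°, H = -63.75°: sin φ sin δ = 0.2235, cos φ cos δ cos H = 0.2304, so cos θ_z = 0.4539.
θ_z = arccos(0.4539) = 63.01°.

63.0°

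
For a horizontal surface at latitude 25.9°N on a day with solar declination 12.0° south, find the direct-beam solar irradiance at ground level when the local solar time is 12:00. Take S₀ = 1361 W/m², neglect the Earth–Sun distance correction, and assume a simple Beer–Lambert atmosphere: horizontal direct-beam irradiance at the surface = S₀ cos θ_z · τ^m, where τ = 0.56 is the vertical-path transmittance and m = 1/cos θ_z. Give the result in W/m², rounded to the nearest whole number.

515 W/m²

Hour angle H = 15° × (12 − 12) = 0.00°.
With φ = 25.9°, δ = -12.0°, H = 0.00°: sin φ sin δ = -0.0908, cos φ cos δ cos H = 0.8799, so cos θ_z = 0.7891.
Air mass m = 1/cos θ_z = 1/0.7891 = 1.267; τ^m = 0.56^1.267 = 0.4797.
Surface direct beam = 1361 × 0.7891 × 0.4797 = 515.18 W/m².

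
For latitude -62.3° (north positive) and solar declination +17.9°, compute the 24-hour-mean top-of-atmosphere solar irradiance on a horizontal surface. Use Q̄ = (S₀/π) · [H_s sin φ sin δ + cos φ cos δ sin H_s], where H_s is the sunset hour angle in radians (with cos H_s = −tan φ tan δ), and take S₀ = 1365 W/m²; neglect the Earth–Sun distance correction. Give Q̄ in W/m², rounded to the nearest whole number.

44 W/m²

−tan φ tan δ = −(-1.9047)(0.3230) = 0.6152; H_s = arccos(0.6152) = 52.03°. In radians, H_s = 0.9081.
H_s sin φ sin δ = 0.9081 × -0.8854 × 0.3074 = -0.2472.
cos φ cos δ sin H_s = 0.4648 × 0.9516 × 0.7883 = 0.3487.
Q̄ = (1365/π) × (-0.2472 + 0.3487) = 434.49 × 0.1015 = 44.10 W/m².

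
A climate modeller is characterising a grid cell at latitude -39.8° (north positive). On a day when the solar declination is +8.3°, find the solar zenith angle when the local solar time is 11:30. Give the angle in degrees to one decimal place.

Hour angle H = 15° × (11.5 − 12) = -7.50°.
cos θ_z = sin(-39.8°) sin(8.3°) + cos(-39.8°) cos(8.3°) cos(-7.50°) = -0.0924 + 0.7537 = 0.6613.
θ_z = arccos(0.6613) = 48.60°.

48.6°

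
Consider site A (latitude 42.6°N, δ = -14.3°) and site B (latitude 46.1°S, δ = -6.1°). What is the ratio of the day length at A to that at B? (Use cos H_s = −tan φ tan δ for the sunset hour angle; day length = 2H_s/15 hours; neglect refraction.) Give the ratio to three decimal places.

0.793

A: H_s = arccos(−tan 42.6° · tan -14.3°) = 76.44°, so 2H_s/15 = 10.1920 h.
B: H_s = arccos(−tan -46.1° · tan -6.1°) = 96.38°, so 2H_s/15 = 12.8507 h.
Ratio A/B = 10.1920 / 12.8507 = 0.7931.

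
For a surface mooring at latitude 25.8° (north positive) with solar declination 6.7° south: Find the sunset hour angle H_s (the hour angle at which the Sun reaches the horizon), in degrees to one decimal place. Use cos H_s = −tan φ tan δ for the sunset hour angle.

86.7°

cos H_s = −tan(25.8°) · tan(-6.7°) = 0.0568, so H_s = arccos(0.0568) = 86.74°.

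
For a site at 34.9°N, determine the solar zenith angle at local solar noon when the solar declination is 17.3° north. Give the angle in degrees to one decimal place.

17.6°

At local solar noon the hour angle is zero, so the zenith angle is |φ − δ| = |34.9° − (17.3°)| = 17.6°.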